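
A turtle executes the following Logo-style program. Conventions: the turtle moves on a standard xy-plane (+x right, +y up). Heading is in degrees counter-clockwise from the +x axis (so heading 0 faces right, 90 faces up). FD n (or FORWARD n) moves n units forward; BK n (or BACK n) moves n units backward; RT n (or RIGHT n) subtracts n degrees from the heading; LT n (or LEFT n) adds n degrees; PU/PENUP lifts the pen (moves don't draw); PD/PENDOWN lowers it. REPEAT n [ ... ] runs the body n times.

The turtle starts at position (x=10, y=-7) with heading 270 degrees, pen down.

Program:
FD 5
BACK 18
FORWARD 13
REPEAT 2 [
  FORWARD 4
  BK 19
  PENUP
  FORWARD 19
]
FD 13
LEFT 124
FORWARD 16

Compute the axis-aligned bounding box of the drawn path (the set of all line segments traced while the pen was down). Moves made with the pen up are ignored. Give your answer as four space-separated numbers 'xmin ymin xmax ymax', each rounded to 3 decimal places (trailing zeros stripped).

Answer: 10 -12 10 8

Derivation:
Executing turtle program step by step:
Start: pos=(10,-7), heading=270, pen down
FD 5: (10,-7) -> (10,-12) [heading=270, draw]
BK 18: (10,-12) -> (10,6) [heading=270, draw]
FD 13: (10,6) -> (10,-7) [heading=270, draw]
REPEAT 2 [
  -- iteration 1/2 --
  FD 4: (10,-7) -> (10,-11) [heading=270, draw]
  BK 19: (10,-11) -> (10,8) [heading=270, draw]
  PU: pen up
  FD 19: (10,8) -> (10,-11) [heading=270, move]
  -- iteration 2/2 --
  FD 4: (10,-11) -> (10,-15) [heading=270, move]
  BK 19: (10,-15) -> (10,4) [heading=270, move]
  PU: pen up
  FD 19: (10,4) -> (10,-15) [heading=270, move]
]
FD 13: (10,-15) -> (10,-28) [heading=270, move]
LT 124: heading 270 -> 34
FD 16: (10,-28) -> (23.265,-19.053) [heading=34, move]
Final: pos=(23.265,-19.053), heading=34, 5 segment(s) drawn

Segment endpoints: x in {10, 10, 10, 10}, y in {-12, -11, -7, 6, 8}
xmin=10, ymin=-12, xmax=10, ymax=8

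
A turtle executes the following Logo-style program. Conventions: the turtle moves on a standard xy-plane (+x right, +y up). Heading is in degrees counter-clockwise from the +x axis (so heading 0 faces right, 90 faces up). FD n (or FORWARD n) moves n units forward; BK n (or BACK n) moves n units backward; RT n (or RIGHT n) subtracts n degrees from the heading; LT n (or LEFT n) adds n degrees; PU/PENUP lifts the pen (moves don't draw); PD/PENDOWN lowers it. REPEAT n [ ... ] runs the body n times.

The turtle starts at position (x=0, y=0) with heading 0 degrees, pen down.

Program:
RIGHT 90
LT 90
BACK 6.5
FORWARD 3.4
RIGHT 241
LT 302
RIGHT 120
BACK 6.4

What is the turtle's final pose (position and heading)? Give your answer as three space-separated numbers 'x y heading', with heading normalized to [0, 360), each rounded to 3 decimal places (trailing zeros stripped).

Answer: -6.396 5.486 301

Derivation:
Executing turtle program step by step:
Start: pos=(0,0), heading=0, pen down
RT 90: heading 0 -> 270
LT 90: heading 270 -> 0
BK 6.5: (0,0) -> (-6.5,0) [heading=0, draw]
FD 3.4: (-6.5,0) -> (-3.1,0) [heading=0, draw]
RT 241: heading 0 -> 119
LT 302: heading 119 -> 61
RT 120: heading 61 -> 301
BK 6.4: (-3.1,0) -> (-6.396,5.486) [heading=301, draw]
Final: pos=(-6.396,5.486), heading=301, 3 segment(s) drawn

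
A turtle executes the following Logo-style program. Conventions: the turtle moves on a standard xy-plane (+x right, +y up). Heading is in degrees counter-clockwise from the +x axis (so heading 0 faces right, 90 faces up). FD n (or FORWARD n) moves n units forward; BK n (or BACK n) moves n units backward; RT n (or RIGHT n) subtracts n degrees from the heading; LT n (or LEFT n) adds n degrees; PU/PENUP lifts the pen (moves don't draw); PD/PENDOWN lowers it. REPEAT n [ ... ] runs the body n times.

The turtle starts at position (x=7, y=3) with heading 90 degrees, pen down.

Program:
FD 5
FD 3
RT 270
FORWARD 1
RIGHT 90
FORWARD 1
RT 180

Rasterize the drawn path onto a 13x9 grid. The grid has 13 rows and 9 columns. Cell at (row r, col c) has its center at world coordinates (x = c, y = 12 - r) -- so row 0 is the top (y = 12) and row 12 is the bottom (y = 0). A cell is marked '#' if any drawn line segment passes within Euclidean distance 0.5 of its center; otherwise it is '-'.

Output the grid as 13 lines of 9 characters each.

Segment 0: (7,3) -> (7,8)
Segment 1: (7,8) -> (7,11)
Segment 2: (7,11) -> (6,11)
Segment 3: (6,11) -> (6,12)

Answer: ------#--
------##-
-------#-
-------#-
-------#-
-------#-
-------#-
-------#-
-------#-
-------#-
---------
---------
---------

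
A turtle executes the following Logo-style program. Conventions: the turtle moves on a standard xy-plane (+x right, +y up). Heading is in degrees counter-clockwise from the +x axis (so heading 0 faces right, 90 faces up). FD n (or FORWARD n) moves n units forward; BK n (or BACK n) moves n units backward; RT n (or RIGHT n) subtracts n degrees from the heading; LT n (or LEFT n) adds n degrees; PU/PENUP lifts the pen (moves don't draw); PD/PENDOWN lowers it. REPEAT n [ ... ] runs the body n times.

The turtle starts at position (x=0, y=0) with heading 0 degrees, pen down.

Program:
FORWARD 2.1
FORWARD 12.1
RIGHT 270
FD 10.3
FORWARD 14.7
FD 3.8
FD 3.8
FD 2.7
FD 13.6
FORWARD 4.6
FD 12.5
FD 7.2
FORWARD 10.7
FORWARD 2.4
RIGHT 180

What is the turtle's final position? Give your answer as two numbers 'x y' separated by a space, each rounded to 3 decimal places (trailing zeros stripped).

Answer: 14.2 86.3

Derivation:
Executing turtle program step by step:
Start: pos=(0,0), heading=0, pen down
FD 2.1: (0,0) -> (2.1,0) [heading=0, draw]
FD 12.1: (2.1,0) -> (14.2,0) [heading=0, draw]
RT 270: heading 0 -> 90
FD 10.3: (14.2,0) -> (14.2,10.3) [heading=90, draw]
FD 14.7: (14.2,10.3) -> (14.2,25) [heading=90, draw]
FD 3.8: (14.2,25) -> (14.2,28.8) [heading=90, draw]
FD 3.8: (14.2,28.8) -> (14.2,32.6) [heading=90, draw]
FD 2.7: (14.2,32.6) -> (14.2,35.3) [heading=90, draw]
FD 13.6: (14.2,35.3) -> (14.2,48.9) [heading=90, draw]
FD 4.6: (14.2,48.9) -> (14.2,53.5) [heading=90, draw]
FD 12.5: (14.2,53.5) -> (14.2,66) [heading=90, draw]
FD 7.2: (14.2,66) -> (14.2,73.2) [heading=90, draw]
FD 10.7: (14.2,73.2) -> (14.2,83.9) [heading=90, draw]
FD 2.4: (14.2,83.9) -> (14.2,86.3) [heading=90, draw]
RT 180: heading 90 -> 270
Final: pos=(14.2,86.3), heading=270, 13 segment(s) drawn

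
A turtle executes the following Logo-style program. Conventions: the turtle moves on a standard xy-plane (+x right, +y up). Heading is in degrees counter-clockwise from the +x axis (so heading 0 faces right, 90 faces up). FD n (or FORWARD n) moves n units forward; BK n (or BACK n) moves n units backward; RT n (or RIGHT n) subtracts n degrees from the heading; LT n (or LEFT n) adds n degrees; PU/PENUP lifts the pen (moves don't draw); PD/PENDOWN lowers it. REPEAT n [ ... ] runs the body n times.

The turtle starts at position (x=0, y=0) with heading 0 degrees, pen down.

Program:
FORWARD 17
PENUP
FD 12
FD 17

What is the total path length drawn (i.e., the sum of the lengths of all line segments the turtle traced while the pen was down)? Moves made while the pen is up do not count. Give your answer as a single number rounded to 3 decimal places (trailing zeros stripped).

Executing turtle program step by step:
Start: pos=(0,0), heading=0, pen down
FD 17: (0,0) -> (17,0) [heading=0, draw]
PU: pen up
FD 12: (17,0) -> (29,0) [heading=0, move]
FD 17: (29,0) -> (46,0) [heading=0, move]
Final: pos=(46,0), heading=0, 1 segment(s) drawn

Segment lengths:
  seg 1: (0,0) -> (17,0), length = 17
Total = 17

Answer: 17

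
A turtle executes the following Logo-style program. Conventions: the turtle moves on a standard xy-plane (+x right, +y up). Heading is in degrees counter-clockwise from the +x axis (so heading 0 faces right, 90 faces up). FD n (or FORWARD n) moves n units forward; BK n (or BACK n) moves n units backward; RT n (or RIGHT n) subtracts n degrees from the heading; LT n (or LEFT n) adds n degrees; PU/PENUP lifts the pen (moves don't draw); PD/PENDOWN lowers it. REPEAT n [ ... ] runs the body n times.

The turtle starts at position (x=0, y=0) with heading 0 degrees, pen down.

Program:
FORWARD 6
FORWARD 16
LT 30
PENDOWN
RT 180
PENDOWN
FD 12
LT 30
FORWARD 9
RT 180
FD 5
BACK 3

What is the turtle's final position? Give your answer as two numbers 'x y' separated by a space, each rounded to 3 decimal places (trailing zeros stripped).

Executing turtle program step by step:
Start: pos=(0,0), heading=0, pen down
FD 6: (0,0) -> (6,0) [heading=0, draw]
FD 16: (6,0) -> (22,0) [heading=0, draw]
LT 30: heading 0 -> 30
PD: pen down
RT 180: heading 30 -> 210
PD: pen down
FD 12: (22,0) -> (11.608,-6) [heading=210, draw]
LT 30: heading 210 -> 240
FD 9: (11.608,-6) -> (7.108,-13.794) [heading=240, draw]
RT 180: heading 240 -> 60
FD 5: (7.108,-13.794) -> (9.608,-9.464) [heading=60, draw]
BK 3: (9.608,-9.464) -> (8.108,-12.062) [heading=60, draw]
Final: pos=(8.108,-12.062), heading=60, 6 segment(s) drawn

Answer: 8.108 -12.062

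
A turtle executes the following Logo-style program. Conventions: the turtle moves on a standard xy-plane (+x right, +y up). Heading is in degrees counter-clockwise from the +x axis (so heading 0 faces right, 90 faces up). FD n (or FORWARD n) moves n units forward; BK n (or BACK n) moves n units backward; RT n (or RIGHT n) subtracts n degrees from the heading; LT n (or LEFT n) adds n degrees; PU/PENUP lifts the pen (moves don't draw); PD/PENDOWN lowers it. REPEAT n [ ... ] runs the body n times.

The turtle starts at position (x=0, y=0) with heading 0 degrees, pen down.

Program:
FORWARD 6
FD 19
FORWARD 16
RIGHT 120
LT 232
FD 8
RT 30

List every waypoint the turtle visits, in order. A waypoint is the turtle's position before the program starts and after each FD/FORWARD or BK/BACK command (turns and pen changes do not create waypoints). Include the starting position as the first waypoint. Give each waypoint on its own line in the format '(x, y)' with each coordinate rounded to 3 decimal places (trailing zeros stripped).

Answer: (0, 0)
(6, 0)
(25, 0)
(41, 0)
(38.003, 7.417)

Derivation:
Executing turtle program step by step:
Start: pos=(0,0), heading=0, pen down
FD 6: (0,0) -> (6,0) [heading=0, draw]
FD 19: (6,0) -> (25,0) [heading=0, draw]
FD 16: (25,0) -> (41,0) [heading=0, draw]
RT 120: heading 0 -> 240
LT 232: heading 240 -> 112
FD 8: (41,0) -> (38.003,7.417) [heading=112, draw]
RT 30: heading 112 -> 82
Final: pos=(38.003,7.417), heading=82, 4 segment(s) drawn
Waypoints (5 total):
(0, 0)
(6, 0)
(25, 0)
(41, 0)
(38.003, 7.417)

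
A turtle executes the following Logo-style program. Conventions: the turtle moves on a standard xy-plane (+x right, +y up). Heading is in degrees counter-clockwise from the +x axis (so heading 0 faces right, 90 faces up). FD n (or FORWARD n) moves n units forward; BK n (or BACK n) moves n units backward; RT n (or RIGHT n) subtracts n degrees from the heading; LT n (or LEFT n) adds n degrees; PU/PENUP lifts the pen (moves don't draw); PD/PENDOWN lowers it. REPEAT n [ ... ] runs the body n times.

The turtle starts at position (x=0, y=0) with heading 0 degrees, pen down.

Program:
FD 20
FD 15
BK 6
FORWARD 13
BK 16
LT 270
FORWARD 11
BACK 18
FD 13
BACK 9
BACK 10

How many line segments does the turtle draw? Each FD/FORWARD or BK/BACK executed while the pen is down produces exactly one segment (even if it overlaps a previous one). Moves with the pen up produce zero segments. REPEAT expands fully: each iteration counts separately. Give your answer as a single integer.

Answer: 10

Derivation:
Executing turtle program step by step:
Start: pos=(0,0), heading=0, pen down
FD 20: (0,0) -> (20,0) [heading=0, draw]
FD 15: (20,0) -> (35,0) [heading=0, draw]
BK 6: (35,0) -> (29,0) [heading=0, draw]
FD 13: (29,0) -> (42,0) [heading=0, draw]
BK 16: (42,0) -> (26,0) [heading=0, draw]
LT 270: heading 0 -> 270
FD 11: (26,0) -> (26,-11) [heading=270, draw]
BK 18: (26,-11) -> (26,7) [heading=270, draw]
FD 13: (26,7) -> (26,-6) [heading=270, draw]
BK 9: (26,-6) -> (26,3) [heading=270, draw]
BK 10: (26,3) -> (26,13) [heading=270, draw]
Final: pos=(26,13), heading=270, 10 segment(s) drawn
Segments drawn: 10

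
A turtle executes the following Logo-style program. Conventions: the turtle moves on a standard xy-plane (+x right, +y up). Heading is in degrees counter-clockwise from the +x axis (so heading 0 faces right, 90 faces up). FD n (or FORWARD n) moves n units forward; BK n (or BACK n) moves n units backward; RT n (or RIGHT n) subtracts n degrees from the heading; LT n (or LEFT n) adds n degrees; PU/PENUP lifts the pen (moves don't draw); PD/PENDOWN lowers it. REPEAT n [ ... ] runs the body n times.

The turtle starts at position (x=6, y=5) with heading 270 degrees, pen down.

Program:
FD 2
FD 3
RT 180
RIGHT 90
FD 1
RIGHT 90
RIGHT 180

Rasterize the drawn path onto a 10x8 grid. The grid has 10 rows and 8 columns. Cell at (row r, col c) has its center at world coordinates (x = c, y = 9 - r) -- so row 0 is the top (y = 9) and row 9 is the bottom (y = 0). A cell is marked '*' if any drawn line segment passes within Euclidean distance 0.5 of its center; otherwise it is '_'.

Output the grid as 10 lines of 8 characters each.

Answer: ________
________
________
________
______*_
______*_
______*_
______*_
______*_
______**

Derivation:
Segment 0: (6,5) -> (6,3)
Segment 1: (6,3) -> (6,0)
Segment 2: (6,0) -> (7,0)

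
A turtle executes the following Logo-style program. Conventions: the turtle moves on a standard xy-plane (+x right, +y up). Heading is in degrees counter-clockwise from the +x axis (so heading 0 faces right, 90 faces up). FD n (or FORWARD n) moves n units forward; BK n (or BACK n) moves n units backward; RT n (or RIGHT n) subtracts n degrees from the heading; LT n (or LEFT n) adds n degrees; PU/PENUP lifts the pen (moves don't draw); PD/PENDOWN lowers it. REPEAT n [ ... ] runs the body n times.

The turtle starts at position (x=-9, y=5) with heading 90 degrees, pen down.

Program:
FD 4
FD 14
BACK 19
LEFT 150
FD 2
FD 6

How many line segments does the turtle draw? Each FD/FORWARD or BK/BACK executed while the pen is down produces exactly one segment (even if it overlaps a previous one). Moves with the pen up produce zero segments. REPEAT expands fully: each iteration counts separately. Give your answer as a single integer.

Answer: 5

Derivation:
Executing turtle program step by step:
Start: pos=(-9,5), heading=90, pen down
FD 4: (-9,5) -> (-9,9) [heading=90, draw]
FD 14: (-9,9) -> (-9,23) [heading=90, draw]
BK 19: (-9,23) -> (-9,4) [heading=90, draw]
LT 150: heading 90 -> 240
FD 2: (-9,4) -> (-10,2.268) [heading=240, draw]
FD 6: (-10,2.268) -> (-13,-2.928) [heading=240, draw]
Final: pos=(-13,-2.928), heading=240, 5 segment(s) drawn
Segments drawn: 5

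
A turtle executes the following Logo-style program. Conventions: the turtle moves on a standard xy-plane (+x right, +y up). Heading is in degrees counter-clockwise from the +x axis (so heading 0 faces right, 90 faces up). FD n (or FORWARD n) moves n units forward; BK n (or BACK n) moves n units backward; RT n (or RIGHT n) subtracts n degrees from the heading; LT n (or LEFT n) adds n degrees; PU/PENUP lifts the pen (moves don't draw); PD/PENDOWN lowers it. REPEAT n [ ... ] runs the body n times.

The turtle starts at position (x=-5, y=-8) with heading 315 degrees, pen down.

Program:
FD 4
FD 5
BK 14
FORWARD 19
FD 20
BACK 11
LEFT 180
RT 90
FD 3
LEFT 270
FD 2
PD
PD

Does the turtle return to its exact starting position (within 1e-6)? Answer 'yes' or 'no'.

Answer: no

Derivation:
Executing turtle program step by step:
Start: pos=(-5,-8), heading=315, pen down
FD 4: (-5,-8) -> (-2.172,-10.828) [heading=315, draw]
FD 5: (-2.172,-10.828) -> (1.364,-14.364) [heading=315, draw]
BK 14: (1.364,-14.364) -> (-8.536,-4.464) [heading=315, draw]
FD 19: (-8.536,-4.464) -> (4.899,-17.899) [heading=315, draw]
FD 20: (4.899,-17.899) -> (19.042,-32.042) [heading=315, draw]
BK 11: (19.042,-32.042) -> (11.263,-24.263) [heading=315, draw]
LT 180: heading 315 -> 135
RT 90: heading 135 -> 45
FD 3: (11.263,-24.263) -> (13.385,-22.142) [heading=45, draw]
LT 270: heading 45 -> 315
FD 2: (13.385,-22.142) -> (14.799,-23.556) [heading=315, draw]
PD: pen down
PD: pen down
Final: pos=(14.799,-23.556), heading=315, 8 segment(s) drawn

Start position: (-5, -8)
Final position: (14.799, -23.556)
Distance = 25.179; >= 1e-6 -> NOT closed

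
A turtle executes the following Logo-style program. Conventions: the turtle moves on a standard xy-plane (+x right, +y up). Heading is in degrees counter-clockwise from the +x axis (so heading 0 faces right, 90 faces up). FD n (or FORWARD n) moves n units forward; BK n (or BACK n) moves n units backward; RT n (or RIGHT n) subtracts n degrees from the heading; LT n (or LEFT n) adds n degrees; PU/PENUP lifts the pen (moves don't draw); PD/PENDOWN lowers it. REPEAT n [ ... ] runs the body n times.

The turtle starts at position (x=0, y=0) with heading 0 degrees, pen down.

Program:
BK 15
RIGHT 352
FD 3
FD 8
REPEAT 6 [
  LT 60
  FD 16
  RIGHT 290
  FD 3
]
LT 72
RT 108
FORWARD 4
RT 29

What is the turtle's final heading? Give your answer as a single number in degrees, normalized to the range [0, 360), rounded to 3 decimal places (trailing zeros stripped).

Executing turtle program step by step:
Start: pos=(0,0), heading=0, pen down
BK 15: (0,0) -> (-15,0) [heading=0, draw]
RT 352: heading 0 -> 8
FD 3: (-15,0) -> (-12.029,0.418) [heading=8, draw]
FD 8: (-12.029,0.418) -> (-4.107,1.531) [heading=8, draw]
REPEAT 6 [
  -- iteration 1/6 --
  LT 60: heading 8 -> 68
  FD 16: (-4.107,1.531) -> (1.887,16.366) [heading=68, draw]
  RT 290: heading 68 -> 138
  FD 3: (1.887,16.366) -> (-0.343,18.373) [heading=138, draw]
  -- iteration 2/6 --
  LT 60: heading 138 -> 198
  FD 16: (-0.343,18.373) -> (-15.56,13.429) [heading=198, draw]
  RT 290: heading 198 -> 268
  FD 3: (-15.56,13.429) -> (-15.664,10.431) [heading=268, draw]
  -- iteration 3/6 --
  LT 60: heading 268 -> 328
  FD 16: (-15.664,10.431) -> (-2.096,1.952) [heading=328, draw]
  RT 290: heading 328 -> 38
  FD 3: (-2.096,1.952) -> (0.268,3.799) [heading=38, draw]
  -- iteration 4/6 --
  LT 60: heading 38 -> 98
  FD 16: (0.268,3.799) -> (-1.958,19.643) [heading=98, draw]
  RT 290: heading 98 -> 168
  FD 3: (-1.958,19.643) -> (-4.893,20.267) [heading=168, draw]
  -- iteration 5/6 --
  LT 60: heading 168 -> 228
  FD 16: (-4.893,20.267) -> (-15.599,8.377) [heading=228, draw]
  RT 290: heading 228 -> 298
  FD 3: (-15.599,8.377) -> (-14.19,5.728) [heading=298, draw]
  -- iteration 6/6 --
  LT 60: heading 298 -> 358
  FD 16: (-14.19,5.728) -> (1.8,5.17) [heading=358, draw]
  RT 290: heading 358 -> 68
  FD 3: (1.8,5.17) -> (2.924,7.951) [heading=68, draw]
]
LT 72: heading 68 -> 140
RT 108: heading 140 -> 32
FD 4: (2.924,7.951) -> (6.316,10.071) [heading=32, draw]
RT 29: heading 32 -> 3
Final: pos=(6.316,10.071), heading=3, 16 segment(s) drawn

Answer: 3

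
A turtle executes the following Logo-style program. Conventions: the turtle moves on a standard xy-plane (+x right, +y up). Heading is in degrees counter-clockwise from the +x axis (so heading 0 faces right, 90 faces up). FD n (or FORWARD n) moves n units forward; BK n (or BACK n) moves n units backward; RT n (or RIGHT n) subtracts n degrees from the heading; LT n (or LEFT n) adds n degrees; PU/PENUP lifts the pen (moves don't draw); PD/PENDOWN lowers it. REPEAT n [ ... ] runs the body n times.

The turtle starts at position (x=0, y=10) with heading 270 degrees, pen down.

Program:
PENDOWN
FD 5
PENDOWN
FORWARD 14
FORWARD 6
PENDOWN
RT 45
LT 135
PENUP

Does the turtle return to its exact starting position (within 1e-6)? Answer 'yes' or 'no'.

Answer: no

Derivation:
Executing turtle program step by step:
Start: pos=(0,10), heading=270, pen down
PD: pen down
FD 5: (0,10) -> (0,5) [heading=270, draw]
PD: pen down
FD 14: (0,5) -> (0,-9) [heading=270, draw]
FD 6: (0,-9) -> (0,-15) [heading=270, draw]
PD: pen down
RT 45: heading 270 -> 225
LT 135: heading 225 -> 0
PU: pen up
Final: pos=(0,-15), heading=0, 3 segment(s) drawn

Start position: (0, 10)
Final position: (0, -15)
Distance = 25; >= 1e-6 -> NOT closed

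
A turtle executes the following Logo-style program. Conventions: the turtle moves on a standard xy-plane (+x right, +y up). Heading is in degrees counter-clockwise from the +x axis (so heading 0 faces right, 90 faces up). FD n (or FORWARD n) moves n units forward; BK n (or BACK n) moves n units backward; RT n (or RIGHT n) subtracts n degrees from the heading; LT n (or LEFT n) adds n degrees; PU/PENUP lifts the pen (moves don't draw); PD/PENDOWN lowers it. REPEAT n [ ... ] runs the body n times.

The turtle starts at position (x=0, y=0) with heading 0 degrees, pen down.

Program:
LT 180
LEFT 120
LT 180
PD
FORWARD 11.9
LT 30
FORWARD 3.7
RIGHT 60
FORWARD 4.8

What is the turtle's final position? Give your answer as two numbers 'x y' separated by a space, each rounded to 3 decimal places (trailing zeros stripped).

Executing turtle program step by step:
Start: pos=(0,0), heading=0, pen down
LT 180: heading 0 -> 180
LT 120: heading 180 -> 300
LT 180: heading 300 -> 120
PD: pen down
FD 11.9: (0,0) -> (-5.95,10.306) [heading=120, draw]
LT 30: heading 120 -> 150
FD 3.7: (-5.95,10.306) -> (-9.154,12.156) [heading=150, draw]
RT 60: heading 150 -> 90
FD 4.8: (-9.154,12.156) -> (-9.154,16.956) [heading=90, draw]
Final: pos=(-9.154,16.956), heading=90, 3 segment(s) drawn

Answer: -9.154 16.956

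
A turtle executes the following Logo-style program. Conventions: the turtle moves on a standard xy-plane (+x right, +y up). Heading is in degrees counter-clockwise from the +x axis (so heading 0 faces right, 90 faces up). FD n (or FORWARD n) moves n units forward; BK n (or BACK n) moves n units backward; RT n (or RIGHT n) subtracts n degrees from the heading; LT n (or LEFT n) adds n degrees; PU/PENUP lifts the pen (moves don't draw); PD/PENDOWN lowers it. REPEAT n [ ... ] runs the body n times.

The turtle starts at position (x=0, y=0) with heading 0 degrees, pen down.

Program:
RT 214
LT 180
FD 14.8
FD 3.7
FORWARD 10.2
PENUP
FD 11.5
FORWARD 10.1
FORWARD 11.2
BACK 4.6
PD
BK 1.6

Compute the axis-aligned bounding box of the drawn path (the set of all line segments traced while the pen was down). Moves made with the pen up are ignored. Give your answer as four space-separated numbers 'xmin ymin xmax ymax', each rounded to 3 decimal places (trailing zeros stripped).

Executing turtle program step by step:
Start: pos=(0,0), heading=0, pen down
RT 214: heading 0 -> 146
LT 180: heading 146 -> 326
FD 14.8: (0,0) -> (12.27,-8.276) [heading=326, draw]
FD 3.7: (12.27,-8.276) -> (15.337,-10.345) [heading=326, draw]
FD 10.2: (15.337,-10.345) -> (23.793,-16.049) [heading=326, draw]
PU: pen up
FD 11.5: (23.793,-16.049) -> (33.327,-22.48) [heading=326, move]
FD 10.1: (33.327,-22.48) -> (41.701,-28.127) [heading=326, move]
FD 11.2: (41.701,-28.127) -> (50.986,-34.39) [heading=326, move]
BK 4.6: (50.986,-34.39) -> (47.172,-31.818) [heading=326, move]
PD: pen down
BK 1.6: (47.172,-31.818) -> (45.846,-30.923) [heading=326, draw]
Final: pos=(45.846,-30.923), heading=326, 4 segment(s) drawn

Segment endpoints: x in {0, 12.27, 15.337, 23.793, 45.846, 47.172}, y in {-31.818, -30.923, -16.049, -10.345, -8.276, 0}
xmin=0, ymin=-31.818, xmax=47.172, ymax=0

Answer: 0 -31.818 47.172 0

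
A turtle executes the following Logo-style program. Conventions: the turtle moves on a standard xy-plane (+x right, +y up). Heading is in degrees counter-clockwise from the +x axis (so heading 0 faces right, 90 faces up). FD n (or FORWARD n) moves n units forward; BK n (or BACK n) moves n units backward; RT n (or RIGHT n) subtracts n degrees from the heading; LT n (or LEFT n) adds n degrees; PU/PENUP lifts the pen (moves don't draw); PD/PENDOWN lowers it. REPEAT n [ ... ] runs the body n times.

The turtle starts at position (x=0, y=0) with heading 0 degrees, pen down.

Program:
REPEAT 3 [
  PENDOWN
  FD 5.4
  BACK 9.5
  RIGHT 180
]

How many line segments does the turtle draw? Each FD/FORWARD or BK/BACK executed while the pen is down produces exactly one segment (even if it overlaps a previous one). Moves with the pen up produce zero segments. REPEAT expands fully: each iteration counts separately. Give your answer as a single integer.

Executing turtle program step by step:
Start: pos=(0,0), heading=0, pen down
REPEAT 3 [
  -- iteration 1/3 --
  PD: pen down
  FD 5.4: (0,0) -> (5.4,0) [heading=0, draw]
  BK 9.5: (5.4,0) -> (-4.1,0) [heading=0, draw]
  RT 180: heading 0 -> 180
  -- iteration 2/3 --
  PD: pen down
  FD 5.4: (-4.1,0) -> (-9.5,0) [heading=180, draw]
  BK 9.5: (-9.5,0) -> (0,0) [heading=180, draw]
  RT 180: heading 180 -> 0
  -- iteration 3/3 --
  PD: pen down
  FD 5.4: (0,0) -> (5.4,0) [heading=0, draw]
  BK 9.5: (5.4,0) -> (-4.1,0) [heading=0, draw]
  RT 180: heading 0 -> 180
]
Final: pos=(-4.1,0), heading=180, 6 segment(s) drawn
Segments drawn: 6

Answer: 6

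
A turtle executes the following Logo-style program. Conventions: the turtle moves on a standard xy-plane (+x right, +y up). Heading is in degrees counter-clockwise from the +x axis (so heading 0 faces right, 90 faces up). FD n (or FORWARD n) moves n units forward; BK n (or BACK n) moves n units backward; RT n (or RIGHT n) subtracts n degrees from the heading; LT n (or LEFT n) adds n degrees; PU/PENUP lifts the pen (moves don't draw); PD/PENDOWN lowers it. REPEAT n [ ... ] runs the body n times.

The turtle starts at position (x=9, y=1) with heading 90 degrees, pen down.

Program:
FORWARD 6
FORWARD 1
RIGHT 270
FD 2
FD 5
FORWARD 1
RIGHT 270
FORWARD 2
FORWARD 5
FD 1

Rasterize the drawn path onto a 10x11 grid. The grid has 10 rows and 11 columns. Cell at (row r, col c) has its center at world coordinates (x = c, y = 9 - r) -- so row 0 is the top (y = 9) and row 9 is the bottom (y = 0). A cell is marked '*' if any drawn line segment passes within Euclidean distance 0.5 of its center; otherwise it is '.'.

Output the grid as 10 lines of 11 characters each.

Answer: ...........
.*********.
.*.......*.
.*.......*.
.*.......*.
.*.......*.
.*.......*.
.*.......*.
.*.......*.
.*.........

Derivation:
Segment 0: (9,1) -> (9,7)
Segment 1: (9,7) -> (9,8)
Segment 2: (9,8) -> (7,8)
Segment 3: (7,8) -> (2,8)
Segment 4: (2,8) -> (1,8)
Segment 5: (1,8) -> (1,6)
Segment 6: (1,6) -> (1,1)
Segment 7: (1,1) -> (1,-0)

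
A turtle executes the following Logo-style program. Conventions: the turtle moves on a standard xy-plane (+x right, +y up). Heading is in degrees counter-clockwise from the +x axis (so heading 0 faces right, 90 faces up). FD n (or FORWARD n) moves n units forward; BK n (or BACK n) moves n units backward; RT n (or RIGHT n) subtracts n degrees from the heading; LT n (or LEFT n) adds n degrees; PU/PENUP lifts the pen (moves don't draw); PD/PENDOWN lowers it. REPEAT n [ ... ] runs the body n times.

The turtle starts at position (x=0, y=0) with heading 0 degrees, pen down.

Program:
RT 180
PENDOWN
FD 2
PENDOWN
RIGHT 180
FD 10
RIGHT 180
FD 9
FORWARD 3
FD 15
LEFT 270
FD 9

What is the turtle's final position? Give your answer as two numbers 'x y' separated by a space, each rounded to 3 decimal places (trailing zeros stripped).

Executing turtle program step by step:
Start: pos=(0,0), heading=0, pen down
RT 180: heading 0 -> 180
PD: pen down
FD 2: (0,0) -> (-2,0) [heading=180, draw]
PD: pen down
RT 180: heading 180 -> 0
FD 10: (-2,0) -> (8,0) [heading=0, draw]
RT 180: heading 0 -> 180
FD 9: (8,0) -> (-1,0) [heading=180, draw]
FD 3: (-1,0) -> (-4,0) [heading=180, draw]
FD 15: (-4,0) -> (-19,0) [heading=180, draw]
LT 270: heading 180 -> 90
FD 9: (-19,0) -> (-19,9) [heading=90, draw]
Final: pos=(-19,9), heading=90, 6 segment(s) drawn

Answer: -19 9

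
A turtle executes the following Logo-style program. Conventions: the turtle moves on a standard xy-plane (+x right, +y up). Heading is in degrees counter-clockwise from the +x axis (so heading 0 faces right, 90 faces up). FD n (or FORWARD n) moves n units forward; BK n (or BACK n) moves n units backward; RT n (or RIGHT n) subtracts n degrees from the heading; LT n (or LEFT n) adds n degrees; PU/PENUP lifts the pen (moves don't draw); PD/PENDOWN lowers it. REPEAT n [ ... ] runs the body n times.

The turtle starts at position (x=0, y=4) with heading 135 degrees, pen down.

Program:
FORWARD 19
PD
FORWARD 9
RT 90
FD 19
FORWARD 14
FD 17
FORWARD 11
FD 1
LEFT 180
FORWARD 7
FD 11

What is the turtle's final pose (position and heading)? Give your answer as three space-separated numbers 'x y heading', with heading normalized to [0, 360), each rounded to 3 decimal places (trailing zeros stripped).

Executing turtle program step by step:
Start: pos=(0,4), heading=135, pen down
FD 19: (0,4) -> (-13.435,17.435) [heading=135, draw]
PD: pen down
FD 9: (-13.435,17.435) -> (-19.799,23.799) [heading=135, draw]
RT 90: heading 135 -> 45
FD 19: (-19.799,23.799) -> (-6.364,37.234) [heading=45, draw]
FD 14: (-6.364,37.234) -> (3.536,47.134) [heading=45, draw]
FD 17: (3.536,47.134) -> (15.556,59.154) [heading=45, draw]
FD 11: (15.556,59.154) -> (23.335,66.933) [heading=45, draw]
FD 1: (23.335,66.933) -> (24.042,67.64) [heading=45, draw]
LT 180: heading 45 -> 225
FD 7: (24.042,67.64) -> (19.092,62.69) [heading=225, draw]
FD 11: (19.092,62.69) -> (11.314,54.912) [heading=225, draw]
Final: pos=(11.314,54.912), heading=225, 9 segment(s) drawn

Answer: 11.314 54.912 225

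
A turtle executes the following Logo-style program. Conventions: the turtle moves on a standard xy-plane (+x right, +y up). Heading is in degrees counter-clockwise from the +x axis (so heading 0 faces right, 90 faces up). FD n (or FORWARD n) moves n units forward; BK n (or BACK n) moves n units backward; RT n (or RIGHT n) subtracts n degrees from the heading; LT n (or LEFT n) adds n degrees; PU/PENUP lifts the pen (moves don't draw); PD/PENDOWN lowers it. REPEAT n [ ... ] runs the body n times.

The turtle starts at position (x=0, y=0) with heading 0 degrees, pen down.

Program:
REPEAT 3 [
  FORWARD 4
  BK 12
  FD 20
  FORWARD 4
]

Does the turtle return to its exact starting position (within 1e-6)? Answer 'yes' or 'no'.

Answer: no

Derivation:
Executing turtle program step by step:
Start: pos=(0,0), heading=0, pen down
REPEAT 3 [
  -- iteration 1/3 --
  FD 4: (0,0) -> (4,0) [heading=0, draw]
  BK 12: (4,0) -> (-8,0) [heading=0, draw]
  FD 20: (-8,0) -> (12,0) [heading=0, draw]
  FD 4: (12,0) -> (16,0) [heading=0, draw]
  -- iteration 2/3 --
  FD 4: (16,0) -> (20,0) [heading=0, draw]
  BK 12: (20,0) -> (8,0) [heading=0, draw]
  FD 20: (8,0) -> (28,0) [heading=0, draw]
  FD 4: (28,0) -> (32,0) [heading=0, draw]
  -- iteration 3/3 --
  FD 4: (32,0) -> (36,0) [heading=0, draw]
  BK 12: (36,0) -> (24,0) [heading=0, draw]
  FD 20: (24,0) -> (44,0) [heading=0, draw]
  FD 4: (44,0) -> (48,0) [heading=0, draw]
]
Final: pos=(48,0), heading=0, 12 segment(s) drawn

Start position: (0, 0)
Final position: (48, 0)
Distance = 48; >= 1e-6 -> NOT closed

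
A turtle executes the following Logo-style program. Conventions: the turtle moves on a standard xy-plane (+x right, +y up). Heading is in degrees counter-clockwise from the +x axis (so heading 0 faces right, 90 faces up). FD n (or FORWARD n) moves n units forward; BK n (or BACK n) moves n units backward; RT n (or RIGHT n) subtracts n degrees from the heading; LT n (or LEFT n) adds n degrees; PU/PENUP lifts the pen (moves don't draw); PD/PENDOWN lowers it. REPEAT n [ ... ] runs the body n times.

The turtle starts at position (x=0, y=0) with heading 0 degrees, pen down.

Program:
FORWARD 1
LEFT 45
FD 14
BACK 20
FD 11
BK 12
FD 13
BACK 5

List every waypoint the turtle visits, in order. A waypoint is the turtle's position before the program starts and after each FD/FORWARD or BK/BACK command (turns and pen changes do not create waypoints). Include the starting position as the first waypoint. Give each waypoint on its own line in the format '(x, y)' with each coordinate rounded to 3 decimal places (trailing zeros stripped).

Answer: (0, 0)
(1, 0)
(10.899, 9.899)
(-3.243, -4.243)
(4.536, 3.536)
(-3.95, -4.95)
(5.243, 4.243)
(1.707, 0.707)

Derivation:
Executing turtle program step by step:
Start: pos=(0,0), heading=0, pen down
FD 1: (0,0) -> (1,0) [heading=0, draw]
LT 45: heading 0 -> 45
FD 14: (1,0) -> (10.899,9.899) [heading=45, draw]
BK 20: (10.899,9.899) -> (-3.243,-4.243) [heading=45, draw]
FD 11: (-3.243,-4.243) -> (4.536,3.536) [heading=45, draw]
BK 12: (4.536,3.536) -> (-3.95,-4.95) [heading=45, draw]
FD 13: (-3.95,-4.95) -> (5.243,4.243) [heading=45, draw]
BK 5: (5.243,4.243) -> (1.707,0.707) [heading=45, draw]
Final: pos=(1.707,0.707), heading=45, 7 segment(s) drawn
Waypoints (8 total):
(0, 0)
(1, 0)
(10.899, 9.899)
(-3.243, -4.243)
(4.536, 3.536)
(-3.95, -4.95)
(5.243, 4.243)
(1.707, 0.707)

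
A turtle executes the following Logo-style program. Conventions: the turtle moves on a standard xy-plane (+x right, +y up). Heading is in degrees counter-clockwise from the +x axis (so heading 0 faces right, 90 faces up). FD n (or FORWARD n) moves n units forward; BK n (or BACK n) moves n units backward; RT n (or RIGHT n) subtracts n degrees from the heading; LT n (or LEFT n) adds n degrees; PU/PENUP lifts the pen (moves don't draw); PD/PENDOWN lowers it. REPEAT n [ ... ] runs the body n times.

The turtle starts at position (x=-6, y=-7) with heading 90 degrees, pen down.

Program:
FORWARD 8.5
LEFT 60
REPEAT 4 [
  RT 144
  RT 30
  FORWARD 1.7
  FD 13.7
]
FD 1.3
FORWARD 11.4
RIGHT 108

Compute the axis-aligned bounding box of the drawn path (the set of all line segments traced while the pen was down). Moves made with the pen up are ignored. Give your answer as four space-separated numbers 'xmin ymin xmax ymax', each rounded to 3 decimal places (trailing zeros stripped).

Executing turtle program step by step:
Start: pos=(-6,-7), heading=90, pen down
FD 8.5: (-6,-7) -> (-6,1.5) [heading=90, draw]
LT 60: heading 90 -> 150
REPEAT 4 [
  -- iteration 1/4 --
  RT 144: heading 150 -> 6
  RT 30: heading 6 -> 336
  FD 1.7: (-6,1.5) -> (-4.447,0.809) [heading=336, draw]
  FD 13.7: (-4.447,0.809) -> (8.069,-4.764) [heading=336, draw]
  -- iteration 2/4 --
  RT 144: heading 336 -> 192
  RT 30: heading 192 -> 162
  FD 1.7: (8.069,-4.764) -> (6.452,-4.238) [heading=162, draw]
  FD 13.7: (6.452,-4.238) -> (-6.578,-0.005) [heading=162, draw]
  -- iteration 3/4 --
  RT 144: heading 162 -> 18
  RT 30: heading 18 -> 348
  FD 1.7: (-6.578,-0.005) -> (-4.915,-0.358) [heading=348, draw]
  FD 13.7: (-4.915,-0.358) -> (8.486,-3.207) [heading=348, draw]
  -- iteration 4/4 --
  RT 144: heading 348 -> 204
  RT 30: heading 204 -> 174
  FD 1.7: (8.486,-3.207) -> (6.795,-3.029) [heading=174, draw]
  FD 13.7: (6.795,-3.029) -> (-6.83,-1.597) [heading=174, draw]
]
FD 1.3: (-6.83,-1.597) -> (-8.123,-1.461) [heading=174, draw]
FD 11.4: (-8.123,-1.461) -> (-19.46,-0.269) [heading=174, draw]
RT 108: heading 174 -> 66
Final: pos=(-19.46,-0.269), heading=66, 11 segment(s) drawn

Segment endpoints: x in {-19.46, -8.123, -6.83, -6.578, -6, -6, -4.915, -4.447, 6.452, 6.795, 8.069, 8.486}, y in {-7, -4.764, -4.238, -3.207, -3.029, -1.597, -1.461, -0.358, -0.269, -0.005, 0.809, 1.5}
xmin=-19.46, ymin=-7, xmax=8.486, ymax=1.5

Answer: -19.46 -7 8.486 1.5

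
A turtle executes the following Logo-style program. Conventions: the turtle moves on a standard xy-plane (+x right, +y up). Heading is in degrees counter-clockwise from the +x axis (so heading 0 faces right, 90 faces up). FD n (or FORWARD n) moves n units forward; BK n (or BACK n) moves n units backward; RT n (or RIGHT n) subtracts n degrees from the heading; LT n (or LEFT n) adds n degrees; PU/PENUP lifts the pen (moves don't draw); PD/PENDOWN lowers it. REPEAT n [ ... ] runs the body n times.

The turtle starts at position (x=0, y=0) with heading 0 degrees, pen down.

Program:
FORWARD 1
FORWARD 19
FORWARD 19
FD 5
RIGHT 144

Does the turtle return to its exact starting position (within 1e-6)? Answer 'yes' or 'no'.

Executing turtle program step by step:
Start: pos=(0,0), heading=0, pen down
FD 1: (0,0) -> (1,0) [heading=0, draw]
FD 19: (1,0) -> (20,0) [heading=0, draw]
FD 19: (20,0) -> (39,0) [heading=0, draw]
FD 5: (39,0) -> (44,0) [heading=0, draw]
RT 144: heading 0 -> 216
Final: pos=(44,0), heading=216, 4 segment(s) drawn

Start position: (0, 0)
Final position: (44, 0)
Distance = 44; >= 1e-6 -> NOT closed

Answer: no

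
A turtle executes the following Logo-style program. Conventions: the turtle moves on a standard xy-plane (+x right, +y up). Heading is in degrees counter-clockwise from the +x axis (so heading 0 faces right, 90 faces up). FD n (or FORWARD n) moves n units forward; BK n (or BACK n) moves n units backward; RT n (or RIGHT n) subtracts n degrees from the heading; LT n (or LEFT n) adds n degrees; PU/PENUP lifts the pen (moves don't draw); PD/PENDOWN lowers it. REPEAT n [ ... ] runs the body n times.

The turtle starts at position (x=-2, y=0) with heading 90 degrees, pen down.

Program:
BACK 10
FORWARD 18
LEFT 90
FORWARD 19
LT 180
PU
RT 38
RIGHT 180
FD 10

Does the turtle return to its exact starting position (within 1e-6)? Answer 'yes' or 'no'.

Answer: no

Derivation:
Executing turtle program step by step:
Start: pos=(-2,0), heading=90, pen down
BK 10: (-2,0) -> (-2,-10) [heading=90, draw]
FD 18: (-2,-10) -> (-2,8) [heading=90, draw]
LT 90: heading 90 -> 180
FD 19: (-2,8) -> (-21,8) [heading=180, draw]
LT 180: heading 180 -> 0
PU: pen up
RT 38: heading 0 -> 322
RT 180: heading 322 -> 142
FD 10: (-21,8) -> (-28.88,14.157) [heading=142, move]
Final: pos=(-28.88,14.157), heading=142, 3 segment(s) drawn

Start position: (-2, 0)
Final position: (-28.88, 14.157)
Distance = 30.38; >= 1e-6 -> NOT closed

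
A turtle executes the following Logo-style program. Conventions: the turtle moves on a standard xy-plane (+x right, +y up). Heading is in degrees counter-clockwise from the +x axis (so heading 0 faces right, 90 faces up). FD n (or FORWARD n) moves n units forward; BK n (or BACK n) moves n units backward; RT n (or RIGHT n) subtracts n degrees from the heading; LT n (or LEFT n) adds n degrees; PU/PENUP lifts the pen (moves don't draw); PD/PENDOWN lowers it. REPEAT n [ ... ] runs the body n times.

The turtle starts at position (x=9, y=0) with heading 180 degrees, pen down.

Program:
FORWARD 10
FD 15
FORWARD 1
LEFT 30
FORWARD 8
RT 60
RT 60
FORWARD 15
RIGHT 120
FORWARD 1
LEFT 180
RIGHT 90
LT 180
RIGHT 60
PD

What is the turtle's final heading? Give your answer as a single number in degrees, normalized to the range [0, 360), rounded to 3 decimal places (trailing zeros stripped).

Answer: 180

Derivation:
Executing turtle program step by step:
Start: pos=(9,0), heading=180, pen down
FD 10: (9,0) -> (-1,0) [heading=180, draw]
FD 15: (-1,0) -> (-16,0) [heading=180, draw]
FD 1: (-16,0) -> (-17,0) [heading=180, draw]
LT 30: heading 180 -> 210
FD 8: (-17,0) -> (-23.928,-4) [heading=210, draw]
RT 60: heading 210 -> 150
RT 60: heading 150 -> 90
FD 15: (-23.928,-4) -> (-23.928,11) [heading=90, draw]
RT 120: heading 90 -> 330
FD 1: (-23.928,11) -> (-23.062,10.5) [heading=330, draw]
LT 180: heading 330 -> 150
RT 90: heading 150 -> 60
LT 180: heading 60 -> 240
RT 60: heading 240 -> 180
PD: pen down
Final: pos=(-23.062,10.5), heading=180, 6 segment(s) drawn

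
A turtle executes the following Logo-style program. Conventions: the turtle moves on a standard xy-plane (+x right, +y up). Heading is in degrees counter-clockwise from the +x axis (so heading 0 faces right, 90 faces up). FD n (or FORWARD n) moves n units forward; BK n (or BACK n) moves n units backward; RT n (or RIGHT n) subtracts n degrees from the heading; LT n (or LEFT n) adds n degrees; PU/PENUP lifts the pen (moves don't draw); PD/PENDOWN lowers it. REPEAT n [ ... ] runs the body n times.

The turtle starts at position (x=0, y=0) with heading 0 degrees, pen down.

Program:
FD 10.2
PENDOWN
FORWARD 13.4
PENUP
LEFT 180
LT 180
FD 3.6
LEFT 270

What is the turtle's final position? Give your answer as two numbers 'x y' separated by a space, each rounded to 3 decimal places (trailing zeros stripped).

Answer: 27.2 0

Derivation:
Executing turtle program step by step:
Start: pos=(0,0), heading=0, pen down
FD 10.2: (0,0) -> (10.2,0) [heading=0, draw]
PD: pen down
FD 13.4: (10.2,0) -> (23.6,0) [heading=0, draw]
PU: pen up
LT 180: heading 0 -> 180
LT 180: heading 180 -> 0
FD 3.6: (23.6,0) -> (27.2,0) [heading=0, move]
LT 270: heading 0 -> 270
Final: pos=(27.2,0), heading=270, 2 segment(s) drawn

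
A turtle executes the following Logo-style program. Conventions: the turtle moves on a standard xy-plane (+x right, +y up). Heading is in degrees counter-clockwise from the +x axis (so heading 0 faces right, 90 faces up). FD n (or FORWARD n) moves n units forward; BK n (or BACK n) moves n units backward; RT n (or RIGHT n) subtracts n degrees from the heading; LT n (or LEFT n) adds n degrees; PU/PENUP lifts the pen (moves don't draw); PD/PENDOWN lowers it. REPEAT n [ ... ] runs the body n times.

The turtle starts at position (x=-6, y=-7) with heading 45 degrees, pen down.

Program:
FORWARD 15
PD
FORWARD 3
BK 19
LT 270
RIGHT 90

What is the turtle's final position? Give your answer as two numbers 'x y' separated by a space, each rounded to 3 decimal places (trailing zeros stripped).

Answer: -6.707 -7.707

Derivation:
Executing turtle program step by step:
Start: pos=(-6,-7), heading=45, pen down
FD 15: (-6,-7) -> (4.607,3.607) [heading=45, draw]
PD: pen down
FD 3: (4.607,3.607) -> (6.728,5.728) [heading=45, draw]
BK 19: (6.728,5.728) -> (-6.707,-7.707) [heading=45, draw]
LT 270: heading 45 -> 315
RT 90: heading 315 -> 225
Final: pos=(-6.707,-7.707), heading=225, 3 segment(s) drawn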